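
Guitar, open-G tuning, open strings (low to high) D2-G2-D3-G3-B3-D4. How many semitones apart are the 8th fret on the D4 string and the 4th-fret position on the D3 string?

D4 at fret 8 → A#4 (MIDI 70); D3 at fret 4 → F#3 (MIDI 54).
70 − 54 = 16, so the two pitches are 16 semitones apart, with A#4 the higher.

16 semitones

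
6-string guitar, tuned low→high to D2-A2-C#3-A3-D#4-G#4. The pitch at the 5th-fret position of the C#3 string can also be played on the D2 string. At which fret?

16

C#3 at fret 5 is C#3 + 5 semitones = F#3.
The open D2 string is 11 semitones below the open C#3, so the same pitch on the D2 string lies at fret 5 + 11 = 16.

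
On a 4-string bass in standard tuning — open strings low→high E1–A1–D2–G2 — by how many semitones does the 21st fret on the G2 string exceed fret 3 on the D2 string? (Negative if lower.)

23 semitones

G2 at fret 21 → E4 (MIDI 64); D2 at fret 3 → F2 (MIDI 41).
64 − 41 = 23, so the two pitches are 23 semitones apart.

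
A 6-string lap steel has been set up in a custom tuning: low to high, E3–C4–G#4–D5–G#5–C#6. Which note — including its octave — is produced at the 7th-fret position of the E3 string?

B3

The open E3 string plus 7 semitones: E–F–F#–G–G#–A–A#–B.
No B→C boundary is crossed, so the octave stays at 3.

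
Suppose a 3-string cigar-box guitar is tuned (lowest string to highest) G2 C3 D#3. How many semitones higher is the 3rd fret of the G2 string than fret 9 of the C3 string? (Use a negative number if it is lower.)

-11 semitones

G2 at fret 3 → A#2 (MIDI 46); C3 at fret 9 → A3 (MIDI 57).
46 − 57 = -11, so the two pitches are 11 semitones apart.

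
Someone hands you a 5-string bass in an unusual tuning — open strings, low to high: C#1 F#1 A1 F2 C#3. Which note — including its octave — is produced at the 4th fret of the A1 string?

C#2

The open A1 string plus 4 semitones: A–A#–B–C–C#.
The walk passes from B into C once, so the octave number goes from 1 to 2.
(Equivalently spelled Db2.)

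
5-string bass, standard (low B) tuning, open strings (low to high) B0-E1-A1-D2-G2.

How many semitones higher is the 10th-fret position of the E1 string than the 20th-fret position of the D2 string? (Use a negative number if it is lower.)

E1 at fret 10 → D2 (MIDI 38); D2 at fret 20 → A#3 (MIDI 58).
38 − 58 = -20, so the two pitches are 20 semitones apart.

-20 semitones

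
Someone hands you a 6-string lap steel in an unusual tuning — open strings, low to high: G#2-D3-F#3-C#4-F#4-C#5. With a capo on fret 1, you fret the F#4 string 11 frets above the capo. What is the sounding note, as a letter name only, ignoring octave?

The capo raises the open F#4 by 1 semitone to G4; fretting 11 more gives F#4 + 1 + 11 = F#4 + 12 semitones, landing on F#.

F#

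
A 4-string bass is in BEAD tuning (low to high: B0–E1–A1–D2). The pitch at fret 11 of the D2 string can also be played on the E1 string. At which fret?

Fret 11 on D2 is MIDI 38 + 11 = 49 (C#3). On the E1 string (open MIDI 28), that pitch is 49 − 28 = fret 21.

21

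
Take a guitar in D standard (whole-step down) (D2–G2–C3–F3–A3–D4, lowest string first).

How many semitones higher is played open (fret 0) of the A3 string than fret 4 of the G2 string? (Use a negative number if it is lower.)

10 semitones

A3 at fret 0 → A3 (MIDI 57); G2 at fret 4 → B2 (MIDI 47).
57 − 47 = 10, so the two pitches are 10 semitones apart.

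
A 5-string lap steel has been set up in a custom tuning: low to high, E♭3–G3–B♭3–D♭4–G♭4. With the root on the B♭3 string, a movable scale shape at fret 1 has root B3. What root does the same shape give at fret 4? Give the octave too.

D4

Moving from fret 1 to fret 4 shifts the root by 3 semitones.
B3 up 3 semitones is D4.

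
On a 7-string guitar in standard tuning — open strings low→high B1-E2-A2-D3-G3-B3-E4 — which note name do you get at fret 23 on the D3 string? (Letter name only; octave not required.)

Each fret is one semitone, so D3 + 23 = C♯.
(Equivalently spelled D♭.)

C♯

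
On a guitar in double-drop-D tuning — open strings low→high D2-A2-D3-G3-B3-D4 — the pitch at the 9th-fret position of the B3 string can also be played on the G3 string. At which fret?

B3 at fret 9 is B3 + 9 semitones = G#4.
The open G3 string is 4 semitones below the open B3, so the same pitch on the G3 string lies at fret 9 + 4 = 13.

13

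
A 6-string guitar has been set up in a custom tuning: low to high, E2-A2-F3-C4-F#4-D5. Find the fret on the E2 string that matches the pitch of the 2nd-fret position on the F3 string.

15

F3 at fret 2 is F3 + 2 semitones = G3.
The open E2 string is 13 semitones below the open F3, so the same pitch on the E2 string lies at fret 2 + 13 = 15.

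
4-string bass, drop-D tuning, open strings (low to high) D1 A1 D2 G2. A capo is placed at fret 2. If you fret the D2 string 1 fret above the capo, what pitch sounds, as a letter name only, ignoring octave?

The capo raises the open D2 by 2 semitones to E2; fretting 1 more gives D2 + 2 + 1 = D2 + 3 semitones, landing on F.

F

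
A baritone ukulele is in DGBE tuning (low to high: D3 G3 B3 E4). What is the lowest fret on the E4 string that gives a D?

10

From E4, count semitones up the chromatic scale until reaching D: E–F–F#–G–…–C–C#–D — 10 steps.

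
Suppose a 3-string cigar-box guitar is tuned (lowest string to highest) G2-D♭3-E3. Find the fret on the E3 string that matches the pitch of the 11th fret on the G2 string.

G2 at fret 11 is G2 + 11 semitones = G♭3.
The open E3 string is 9 semitones above the open G2, so the same pitch on the E3 string lies at fret 11 − 9 = 2.

2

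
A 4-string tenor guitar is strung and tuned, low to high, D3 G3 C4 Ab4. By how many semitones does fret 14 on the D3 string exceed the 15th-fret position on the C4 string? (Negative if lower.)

D3 at fret 14 → E4 (MIDI 64); C4 at fret 15 → Eb5 (MIDI 75).
64 − 75 = -11, so the two pitches are 11 semitones apart.

-11 semitones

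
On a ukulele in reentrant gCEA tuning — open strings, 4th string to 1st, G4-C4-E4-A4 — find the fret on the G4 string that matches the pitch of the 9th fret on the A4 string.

11

Fret 9 on A4 is MIDI 69 + 9 = 78 (F#5). On the G4 string (open MIDI 67), that pitch is 78 − 67 = fret 11.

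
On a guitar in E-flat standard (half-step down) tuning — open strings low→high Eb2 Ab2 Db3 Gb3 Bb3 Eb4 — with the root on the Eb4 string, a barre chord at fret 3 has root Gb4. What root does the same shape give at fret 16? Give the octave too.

G5

Moving from fret 3 to fret 16 shifts the root by 13 semitones.
Gb4 up 13 semitones is G5.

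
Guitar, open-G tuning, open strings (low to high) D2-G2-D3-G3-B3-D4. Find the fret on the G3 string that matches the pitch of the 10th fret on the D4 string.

Fret 10 on D4 is MIDI 62 + 10 = 72 (C5). On the G3 string (open MIDI 55), that pitch is 72 − 55 = fret 17.

17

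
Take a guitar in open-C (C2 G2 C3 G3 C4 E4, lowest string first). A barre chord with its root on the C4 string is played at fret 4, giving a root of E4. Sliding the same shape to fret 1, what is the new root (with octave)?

C#4

Moving from fret 4 to fret 1 shifts the root by -3 semitones.
E4 down 3 semitones is C#4.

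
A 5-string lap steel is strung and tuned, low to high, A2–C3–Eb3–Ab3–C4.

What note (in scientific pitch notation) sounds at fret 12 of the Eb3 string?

Eb4

Eb3 is MIDI 51. Adding 12 gives 63, which is Eb4.
(Equivalently spelled D#4.)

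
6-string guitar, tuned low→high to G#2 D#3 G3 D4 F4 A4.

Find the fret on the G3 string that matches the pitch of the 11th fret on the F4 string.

21

Fret 11 on F4 is MIDI 65 + 11 = 76 (E5). On the G3 string (open MIDI 55), that pitch is 76 − 55 = fret 21.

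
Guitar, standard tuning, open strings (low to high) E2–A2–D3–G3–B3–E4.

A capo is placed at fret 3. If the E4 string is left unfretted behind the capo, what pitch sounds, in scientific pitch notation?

The capo raises the open E4 by 3 semitones to G4; fretting 0 more gives E4 + 3 + 0 = E4 + 3 semitones = G4.

G4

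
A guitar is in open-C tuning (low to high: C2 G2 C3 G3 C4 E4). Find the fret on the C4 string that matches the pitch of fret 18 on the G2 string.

G2 at fret 18 is G2 + 18 semitones = C♯4.
The open C4 string is 17 semitones above the open G2, so the same pitch on the C4 string lies at fret 18 − 17 = 1.

1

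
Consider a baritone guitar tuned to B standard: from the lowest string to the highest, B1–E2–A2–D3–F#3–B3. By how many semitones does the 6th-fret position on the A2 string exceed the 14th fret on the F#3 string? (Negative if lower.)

-17 semitones

A2 at fret 6 → D#3 (MIDI 51); F#3 at fret 14 → G#4 (MIDI 68).
51 − 68 = -17, so the two pitches are 17 semitones apart.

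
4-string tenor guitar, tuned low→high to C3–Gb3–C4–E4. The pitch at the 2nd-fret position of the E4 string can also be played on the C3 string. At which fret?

18

E4 at fret 2 is E4 + 2 semitones = Gb4.
The open C3 string is 16 semitones below the open E4, so the same pitch on the C3 string lies at fret 2 + 16 = 18.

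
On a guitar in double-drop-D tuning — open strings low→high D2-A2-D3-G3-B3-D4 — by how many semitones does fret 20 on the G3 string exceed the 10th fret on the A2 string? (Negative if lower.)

G3 at fret 20 → D#5 (MIDI 75); A2 at fret 10 → G3 (MIDI 55).
75 − 55 = 20, so the two pitches are 20 semitones apart.

20 semitones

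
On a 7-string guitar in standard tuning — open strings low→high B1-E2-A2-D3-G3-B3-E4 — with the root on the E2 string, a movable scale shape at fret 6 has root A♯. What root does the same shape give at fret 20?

Moving from fret 6 to fret 20 shifts the root by 14 semitones.
A♯ up 14 semitones is C.

C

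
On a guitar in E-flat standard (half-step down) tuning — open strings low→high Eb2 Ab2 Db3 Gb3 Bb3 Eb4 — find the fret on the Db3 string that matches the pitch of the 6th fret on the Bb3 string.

15

Fret 6 on Bb3 is MIDI 58 + 6 = 64 (E4). On the Db3 string (open MIDI 49), that pitch is 64 − 49 = fret 15.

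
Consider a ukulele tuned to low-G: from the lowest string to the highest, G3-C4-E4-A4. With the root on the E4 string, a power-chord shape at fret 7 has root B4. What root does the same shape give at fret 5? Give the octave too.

Moving from fret 7 to fret 5 shifts the root by -2 semitones.
B4 down 2 semitones is A4.

A4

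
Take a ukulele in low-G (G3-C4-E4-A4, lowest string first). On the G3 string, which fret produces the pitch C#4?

C#4 is 6 semitones above the open G3 (G–G#–A–A#–B–C–C#), so it sits at fret 6.

6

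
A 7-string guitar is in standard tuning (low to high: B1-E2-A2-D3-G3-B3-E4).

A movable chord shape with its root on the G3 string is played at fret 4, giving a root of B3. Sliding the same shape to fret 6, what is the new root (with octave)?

C#4

Moving from fret 4 to fret 6 shifts the root by 2 semitones.
B3 up 2 semitones is C#4.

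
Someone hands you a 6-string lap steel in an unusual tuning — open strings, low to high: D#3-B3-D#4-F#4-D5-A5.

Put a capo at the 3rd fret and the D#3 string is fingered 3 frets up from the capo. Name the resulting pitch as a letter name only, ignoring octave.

The capo raises the open D#3 by 3 semitones to F#3; fretting 3 more gives D#3 + 3 + 3 = D#3 + 6 semitones, landing on A.

A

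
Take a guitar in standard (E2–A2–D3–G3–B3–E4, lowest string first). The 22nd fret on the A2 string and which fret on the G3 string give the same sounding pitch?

A2 at fret 22 is A2 + 22 semitones = G4.
The open G3 string is 10 semitones above the open A2, so the same pitch on the G3 string lies at fret 22 − 10 = 12.

12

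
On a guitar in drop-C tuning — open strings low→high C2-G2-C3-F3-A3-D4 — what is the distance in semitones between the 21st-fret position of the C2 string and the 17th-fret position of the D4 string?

22 semitones

C2 at fret 21 → A3 (MIDI 57); D4 at fret 17 → G5 (MIDI 79).
57 − 79 = -22, so the two pitches are 22 semitones apart, with G5 the higher.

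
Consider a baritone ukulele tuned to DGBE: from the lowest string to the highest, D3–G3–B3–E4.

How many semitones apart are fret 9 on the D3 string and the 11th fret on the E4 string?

D3 at fret 9 → B3 (MIDI 59); E4 at fret 11 → D#5 (MIDI 75).
59 − 75 = -16, so the two pitches are 16 semitones apart, with D#5 the higher.

16 semitones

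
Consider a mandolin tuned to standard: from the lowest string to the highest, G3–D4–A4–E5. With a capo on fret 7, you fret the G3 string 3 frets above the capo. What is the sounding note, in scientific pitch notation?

F4

The capo raises the open G3 by 7 semitones to D4; fretting 3 more gives G3 + 7 + 3 = G3 + 10 semitones = F4.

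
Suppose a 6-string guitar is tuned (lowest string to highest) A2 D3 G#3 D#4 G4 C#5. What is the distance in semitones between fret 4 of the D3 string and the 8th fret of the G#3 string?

D3 at fret 4 → F#3 (MIDI 54); G#3 at fret 8 → E4 (MIDI 64).
54 − 64 = -10, so the two pitches are 10 semitones apart, with E4 the higher.

10 semitones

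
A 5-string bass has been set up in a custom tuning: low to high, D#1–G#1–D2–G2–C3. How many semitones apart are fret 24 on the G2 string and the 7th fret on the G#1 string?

28 semitones

G2 at fret 24 → G4 (MIDI 67); G#1 at fret 7 → D#2 (MIDI 39).
67 − 39 = 28, so the two pitches are 28 semitones apart, with G4 the higher.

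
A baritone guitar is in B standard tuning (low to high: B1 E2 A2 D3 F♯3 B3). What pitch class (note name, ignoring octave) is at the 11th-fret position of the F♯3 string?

F♯3 is MIDI 54. Adding 11 gives 65; 65 mod 12 = 5, i.e. F.

F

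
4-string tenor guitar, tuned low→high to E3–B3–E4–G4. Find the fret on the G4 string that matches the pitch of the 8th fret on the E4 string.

5

Fret 8 on E4 is MIDI 64 + 8 = 72 (C5). On the G4 string (open MIDI 67), that pitch is 72 − 67 = fret 5.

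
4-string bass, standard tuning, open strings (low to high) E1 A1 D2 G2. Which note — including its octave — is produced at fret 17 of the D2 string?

Each fret is one semitone, so D2 + 17 = G3.

G3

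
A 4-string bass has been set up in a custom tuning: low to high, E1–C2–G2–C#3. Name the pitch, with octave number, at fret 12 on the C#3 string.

C#4

The open C#3 string plus 12 semitones: C#–D–D#–E–…–B–C–C#.
The walk passes from B into C once, so the octave number goes from 3 to 4.
(Equivalently spelled Db4.)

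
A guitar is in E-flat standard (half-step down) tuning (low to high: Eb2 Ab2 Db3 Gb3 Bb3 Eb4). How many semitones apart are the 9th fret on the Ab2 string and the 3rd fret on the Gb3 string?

4 semitones

Ab2 at fret 9 → F3 (MIDI 53); Gb3 at fret 3 → A3 (MIDI 57).
53 − 57 = -4, so the two pitches are 4 semitones apart, with A3 the higher.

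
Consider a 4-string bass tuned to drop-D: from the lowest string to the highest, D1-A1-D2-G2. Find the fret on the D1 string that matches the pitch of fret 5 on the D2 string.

D2 at fret 5 is D2 + 5 semitones = G2.
The open D1 string is 12 semitones below the open D2, so the same pitch on the D1 string lies at fret 5 + 12 = 17.

17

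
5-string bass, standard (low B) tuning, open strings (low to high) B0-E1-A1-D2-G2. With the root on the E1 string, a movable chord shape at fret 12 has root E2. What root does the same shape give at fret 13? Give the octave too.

F2

Moving from fret 12 to fret 13 shifts the root by 1 semitone.
E2 up 1 semitone is F2.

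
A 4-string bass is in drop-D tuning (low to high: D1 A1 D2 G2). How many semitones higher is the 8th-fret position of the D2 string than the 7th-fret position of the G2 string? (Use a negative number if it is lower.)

-4 semitones

D2 at fret 8 → A♯2 (MIDI 46); G2 at fret 7 → D3 (MIDI 50).
46 − 50 = -4, so the two pitches are 4 semitones apart.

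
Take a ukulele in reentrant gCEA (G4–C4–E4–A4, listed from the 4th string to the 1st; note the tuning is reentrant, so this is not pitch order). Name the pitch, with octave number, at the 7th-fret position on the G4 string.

The open G4 string plus 7 semitones: G–G#–A–A#–B–C–C#–D.
The walk passes from B into C once, so the octave number goes from 4 to 5.

D5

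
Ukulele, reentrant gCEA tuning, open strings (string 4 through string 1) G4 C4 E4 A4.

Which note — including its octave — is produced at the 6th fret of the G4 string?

C#5

Each fret is one semitone, so G4 + 6 = C#5.
(Equivalently spelled Db5.)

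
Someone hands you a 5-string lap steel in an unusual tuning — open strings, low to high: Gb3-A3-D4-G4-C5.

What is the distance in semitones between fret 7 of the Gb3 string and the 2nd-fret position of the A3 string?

Gb3 at fret 7 → Db4 (MIDI 61); A3 at fret 2 → B3 (MIDI 59).
61 − 59 = 2, so the two pitches are 2 semitones apart, with Db4 the higher.

2 semitones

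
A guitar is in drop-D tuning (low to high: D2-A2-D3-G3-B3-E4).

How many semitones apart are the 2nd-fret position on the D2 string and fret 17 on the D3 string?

D2 at fret 2 → E2 (MIDI 40); D3 at fret 17 → G4 (MIDI 67).
40 − 67 = -27, so the two pitches are 27 semitones apart, with G4 the higher.

27 semitones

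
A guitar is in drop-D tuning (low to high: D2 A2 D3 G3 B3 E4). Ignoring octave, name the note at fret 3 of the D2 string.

F

D2 is MIDI 38. Adding 3 gives 41; 41 mod 12 = 5, i.e. F.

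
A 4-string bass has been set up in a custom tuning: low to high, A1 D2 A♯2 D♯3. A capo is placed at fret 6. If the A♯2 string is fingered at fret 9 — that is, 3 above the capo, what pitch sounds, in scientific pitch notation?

G3

The capo raises the open A♯2 by 6 semitones to E3; fretting 3 more gives A♯2 + 6 + 3 = A♯2 + 9 semitones = G3.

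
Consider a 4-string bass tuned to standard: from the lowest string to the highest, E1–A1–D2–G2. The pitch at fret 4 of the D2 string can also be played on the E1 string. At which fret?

14

D2 at fret 4 is D2 + 4 semitones = F♯2.
The open E1 string is 10 semitones below the open D2, so the same pitch on the E1 string lies at fret 4 + 10 = 14.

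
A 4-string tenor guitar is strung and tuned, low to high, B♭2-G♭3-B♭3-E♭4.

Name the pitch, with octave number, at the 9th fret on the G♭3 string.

E♭4

Each fret is one semitone, so G♭3 + 9 = E♭4.
(Equivalently spelled D♯4.)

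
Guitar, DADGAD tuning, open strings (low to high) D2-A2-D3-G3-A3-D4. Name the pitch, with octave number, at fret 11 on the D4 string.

C♯5

Each fret is one semitone, so D4 + 11 = C♯5.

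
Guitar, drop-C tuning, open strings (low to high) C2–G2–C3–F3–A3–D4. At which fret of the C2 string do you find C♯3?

13

C♯3 is 13 semitones above the open C2 (C–C#–D–D#–…–B–C–C#), so it sits at fret 13.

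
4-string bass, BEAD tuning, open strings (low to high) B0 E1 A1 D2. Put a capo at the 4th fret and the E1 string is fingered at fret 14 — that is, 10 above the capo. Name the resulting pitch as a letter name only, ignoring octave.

The capo raises the open E1 by 4 semitones to G#1; fretting 10 more gives E1 + 4 + 10 = E1 + 14 semitones, landing on F#.
(Also written Gb.)

F#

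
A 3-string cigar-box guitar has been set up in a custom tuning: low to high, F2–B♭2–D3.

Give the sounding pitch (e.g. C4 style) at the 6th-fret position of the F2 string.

B2

The open F2 string plus 6 semitones: F–Gb–G–Ab–A–Bb–B.
No B→C boundary is crossed, so the octave stays at 2.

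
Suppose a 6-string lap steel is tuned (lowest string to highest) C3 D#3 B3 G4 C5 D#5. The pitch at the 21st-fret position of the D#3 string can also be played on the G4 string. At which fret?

D#3 at fret 21 is D#3 + 21 semitones = C5.
The open G4 string is 16 semitones above the open D#3, so the same pitch on the G4 string lies at fret 21 − 16 = 5.

5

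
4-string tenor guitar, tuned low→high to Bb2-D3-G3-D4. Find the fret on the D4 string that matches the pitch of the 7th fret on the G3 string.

G3 at fret 7 is G3 + 7 semitones = D4.
The open D4 string is 7 semitones above the open G3, so the same pitch on the D4 string lies at fret 7 − 7 = 0.

0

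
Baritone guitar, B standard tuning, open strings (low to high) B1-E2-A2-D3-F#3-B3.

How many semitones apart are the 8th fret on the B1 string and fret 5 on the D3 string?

12 semitones

B1 at fret 8 → G2 (MIDI 43); D3 at fret 5 → G3 (MIDI 55).
43 − 55 = -12, so the two pitches are 12 semitones apart, with G3 the higher.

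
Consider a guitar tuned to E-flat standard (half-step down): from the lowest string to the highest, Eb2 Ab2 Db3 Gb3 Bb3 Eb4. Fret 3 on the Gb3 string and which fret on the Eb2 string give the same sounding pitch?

18

Fret 3 on Gb3 is MIDI 54 + 3 = 57 (A3). On the Eb2 string (open MIDI 39), that pitch is 57 − 39 = fret 18.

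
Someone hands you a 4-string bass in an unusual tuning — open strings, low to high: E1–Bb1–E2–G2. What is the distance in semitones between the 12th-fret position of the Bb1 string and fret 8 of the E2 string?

Bb1 at fret 12 → Bb2 (MIDI 46); E2 at fret 8 → C3 (MIDI 48).
46 − 48 = -2, so the two pitches are 2 semitones apart, with C3 the higher.

2 semitones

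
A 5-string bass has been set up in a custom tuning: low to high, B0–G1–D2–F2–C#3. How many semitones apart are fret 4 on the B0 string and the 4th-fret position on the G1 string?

B0 at fret 4 → D#1 (MIDI 27); G1 at fret 4 → B1 (MIDI 35).
27 − 35 = -8, so the two pitches are 8 semitones apart, with B1 the higher.

8 semitones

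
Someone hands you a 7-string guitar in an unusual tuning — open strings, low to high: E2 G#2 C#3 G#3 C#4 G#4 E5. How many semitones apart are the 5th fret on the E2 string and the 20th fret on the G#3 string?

E2 at fret 5 → A2 (MIDI 45); G#3 at fret 20 → E5 (MIDI 76).
45 − 76 = -31, so the two pitches are 31 semitones apart, with E5 the higher.

31 semitones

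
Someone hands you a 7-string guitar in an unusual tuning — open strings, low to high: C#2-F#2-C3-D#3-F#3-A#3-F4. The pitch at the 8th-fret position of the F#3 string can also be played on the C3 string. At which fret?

14

Fret 8 on F#3 is MIDI 54 + 8 = 62 (D4). On the C3 string (open MIDI 48), that pitch is 62 − 48 = fret 14.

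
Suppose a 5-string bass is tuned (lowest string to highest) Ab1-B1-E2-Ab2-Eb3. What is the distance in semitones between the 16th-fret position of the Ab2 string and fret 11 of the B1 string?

14 semitones

Ab2 at fret 16 → C4 (MIDI 60); B1 at fret 11 → Bb2 (MIDI 46).
60 − 46 = 14, so the two pitches are 14 semitones apart, with C4 the higher.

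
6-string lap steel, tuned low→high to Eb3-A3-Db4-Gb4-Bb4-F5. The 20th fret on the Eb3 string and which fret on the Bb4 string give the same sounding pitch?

1

Fret 20 on Eb3 is MIDI 51 + 20 = 71 (B4). On the Bb4 string (open MIDI 70), that pitch is 71 − 70 = fret 1.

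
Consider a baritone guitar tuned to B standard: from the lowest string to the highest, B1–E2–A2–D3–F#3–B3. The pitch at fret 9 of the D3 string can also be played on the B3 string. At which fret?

Fret 9 on D3 is MIDI 50 + 9 = 59 (B3). On the B3 string (open MIDI 59), that pitch is 59 − 59 = fret 0.

0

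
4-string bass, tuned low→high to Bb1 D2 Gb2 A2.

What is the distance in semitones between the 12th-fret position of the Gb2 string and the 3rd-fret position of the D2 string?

Gb2 at fret 12 → Gb3 (MIDI 54); D2 at fret 3 → F2 (MIDI 41).
54 − 41 = 13, so the two pitches are 13 semitones apart, with Gb3 the higher.

13 semitones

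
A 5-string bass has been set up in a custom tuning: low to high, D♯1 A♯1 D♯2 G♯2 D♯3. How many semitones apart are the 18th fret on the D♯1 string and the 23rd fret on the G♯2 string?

22 semitones

D♯1 at fret 18 → A2 (MIDI 45); G♯2 at fret 23 → G4 (MIDI 67).
45 − 67 = -22, so the two pitches are 22 semitones apart, with G4 the higher.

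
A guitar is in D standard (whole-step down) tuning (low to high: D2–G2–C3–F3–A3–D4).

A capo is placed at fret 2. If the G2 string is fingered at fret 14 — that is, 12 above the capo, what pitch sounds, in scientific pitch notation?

A3

The capo raises the open G2 by 2 semitones to A2; fretting 12 more gives G2 + 2 + 12 = G2 + 14 semitones = A3.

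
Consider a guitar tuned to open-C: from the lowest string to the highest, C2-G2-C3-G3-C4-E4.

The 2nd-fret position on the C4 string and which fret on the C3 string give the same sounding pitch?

Fret 2 on C4 is MIDI 60 + 2 = 62 (D4). On the C3 string (open MIDI 48), that pitch is 62 − 48 = fret 14.

14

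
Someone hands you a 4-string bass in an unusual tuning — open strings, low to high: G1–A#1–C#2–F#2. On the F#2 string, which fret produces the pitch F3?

F3 is 11 semitones above the open F#2 (F#–G–G#–A–…–D#–E–F), so it sits at fret 11.

11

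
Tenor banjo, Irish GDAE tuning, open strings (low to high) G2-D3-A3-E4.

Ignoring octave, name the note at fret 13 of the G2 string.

Each fret is one semitone, so G2 + 13 = G#.
(Equivalently spelled Ab.)

G#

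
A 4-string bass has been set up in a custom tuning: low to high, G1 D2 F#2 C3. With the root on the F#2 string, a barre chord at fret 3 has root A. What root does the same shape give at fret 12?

Moving from fret 3 to fret 12 shifts the root by 9 semitones.
A up 9 semitones is F#.

F#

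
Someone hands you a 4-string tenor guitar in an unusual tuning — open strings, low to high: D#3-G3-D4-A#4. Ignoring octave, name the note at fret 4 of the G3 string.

B

G3 is MIDI 55. Adding 4 gives 59; 59 mod 12 = 11, i.e. B.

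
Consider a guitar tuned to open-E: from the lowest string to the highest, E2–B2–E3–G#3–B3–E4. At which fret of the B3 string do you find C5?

C5 is 13 semitones above the open B3 (B–C–C#–D–…–A#–B–C), so it sits at fret 13.

13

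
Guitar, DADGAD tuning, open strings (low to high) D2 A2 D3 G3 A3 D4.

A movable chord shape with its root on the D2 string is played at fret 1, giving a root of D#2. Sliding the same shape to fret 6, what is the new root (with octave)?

G#2

Moving from fret 1 to fret 6 shifts the root by 5 semitones.
D#2 up 5 semitones is G#2.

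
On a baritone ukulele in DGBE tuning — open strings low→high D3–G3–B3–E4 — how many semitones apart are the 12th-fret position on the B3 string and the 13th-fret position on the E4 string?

B3 at fret 12 → B4 (MIDI 71); E4 at fret 13 → F5 (MIDI 77).
71 − 77 = -6, so the two pitches are 6 semitones apart, with F5 the higher.

6 semitones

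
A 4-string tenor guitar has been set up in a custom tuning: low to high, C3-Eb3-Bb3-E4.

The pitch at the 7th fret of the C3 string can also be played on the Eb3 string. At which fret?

4

C3 at fret 7 is C3 + 7 semitones = G3.
The open Eb3 string is 3 semitones above the open C3, so the same pitch on the Eb3 string lies at fret 7 − 3 = 4.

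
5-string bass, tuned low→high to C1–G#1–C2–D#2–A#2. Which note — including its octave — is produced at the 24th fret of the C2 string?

C4

Each fret is one semitone, so C2 + 24 = C4.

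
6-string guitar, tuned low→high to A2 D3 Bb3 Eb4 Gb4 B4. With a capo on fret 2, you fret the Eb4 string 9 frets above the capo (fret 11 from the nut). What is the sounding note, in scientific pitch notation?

The capo raises the open Eb4 by 2 semitones to F4; fretting 9 more gives Eb4 + 2 + 9 = Eb4 + 11 semitones = D5.

D5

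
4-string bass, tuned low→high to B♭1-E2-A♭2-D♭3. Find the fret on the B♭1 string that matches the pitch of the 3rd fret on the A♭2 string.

13

Fret 3 on A♭2 is MIDI 44 + 3 = 47 (B2). On the B♭1 string (open MIDI 34), that pitch is 47 − 34 = fret 13.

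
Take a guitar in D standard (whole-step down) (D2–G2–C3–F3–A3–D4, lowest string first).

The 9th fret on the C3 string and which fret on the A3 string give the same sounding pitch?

C3 at fret 9 is C3 + 9 semitones = A3.
The open A3 string is 9 semitones above the open C3, so the same pitch on the A3 string lies at fret 9 − 9 = 0.

0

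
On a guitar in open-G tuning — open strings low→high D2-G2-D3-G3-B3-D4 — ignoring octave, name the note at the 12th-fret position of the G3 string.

The open G3 string plus 12 semitones: G–G#–A–A#–…–F–F#–G.

G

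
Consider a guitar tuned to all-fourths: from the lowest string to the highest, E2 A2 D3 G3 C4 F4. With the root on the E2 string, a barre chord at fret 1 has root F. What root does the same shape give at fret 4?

G#

Moving from fret 1 to fret 4 shifts the root by 3 semitones.
F up 3 semitones is G#.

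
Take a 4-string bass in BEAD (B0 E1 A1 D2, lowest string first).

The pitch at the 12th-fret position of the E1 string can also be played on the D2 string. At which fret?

2

E1 at fret 12 is E1 + 12 semitones = E2.
The open D2 string is 10 semitones above the open E1, so the same pitch on the D2 string lies at fret 12 − 10 = 2.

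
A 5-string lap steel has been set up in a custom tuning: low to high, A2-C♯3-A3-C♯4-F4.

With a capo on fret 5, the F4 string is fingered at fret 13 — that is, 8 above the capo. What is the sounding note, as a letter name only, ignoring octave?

F♯

The capo raises the open F4 by 5 semitones to A♯4; fretting 8 more gives F4 + 5 + 8 = F4 + 13 semitones, landing on F♯.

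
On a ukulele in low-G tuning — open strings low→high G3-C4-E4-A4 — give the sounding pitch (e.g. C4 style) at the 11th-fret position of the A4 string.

G#5

The open A4 string plus 11 semitones: A–A#–B–C–…–F#–G–G#.
The walk passes from B into C once, so the octave number goes from 4 to 5.
(Equivalently spelled Ab5.)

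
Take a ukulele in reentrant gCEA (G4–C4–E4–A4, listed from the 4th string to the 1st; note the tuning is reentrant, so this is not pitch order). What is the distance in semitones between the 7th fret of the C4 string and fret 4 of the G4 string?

C4 at fret 7 → G4 (MIDI 67); G4 at fret 4 → B4 (MIDI 71).
67 − 71 = -4, so the two pitches are 4 semitones apart, with B4 the higher.

4 semitones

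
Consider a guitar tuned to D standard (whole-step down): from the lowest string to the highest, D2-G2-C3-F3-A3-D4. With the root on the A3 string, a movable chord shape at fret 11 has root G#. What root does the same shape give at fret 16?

C#

Moving from fret 11 to fret 16 shifts the root by 5 semitones.
G# up 5 semitones is C#.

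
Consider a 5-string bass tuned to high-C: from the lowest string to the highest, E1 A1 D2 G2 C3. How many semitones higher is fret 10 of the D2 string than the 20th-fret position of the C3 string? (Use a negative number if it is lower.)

D2 at fret 10 → C3 (MIDI 48); C3 at fret 20 → G#4 (MIDI 68).
48 − 68 = -20, so the two pitches are 20 semitones apart.

-20 semitones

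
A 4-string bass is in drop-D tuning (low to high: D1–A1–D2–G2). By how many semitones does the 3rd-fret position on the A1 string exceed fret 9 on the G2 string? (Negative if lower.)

A1 at fret 3 → C2 (MIDI 36); G2 at fret 9 → E3 (MIDI 52).
36 − 52 = -16, so the two pitches are 16 semitones apart.

-16 semitones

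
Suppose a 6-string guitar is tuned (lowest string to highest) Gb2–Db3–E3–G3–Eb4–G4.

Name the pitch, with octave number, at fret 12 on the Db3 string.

Db3 is MIDI 49. Adding 12 gives 61, which is Db4.

Db4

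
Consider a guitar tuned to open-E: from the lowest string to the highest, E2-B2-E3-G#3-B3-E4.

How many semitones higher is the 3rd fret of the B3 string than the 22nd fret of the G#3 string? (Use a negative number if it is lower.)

B3 at fret 3 → D4 (MIDI 62); G#3 at fret 22 → F#5 (MIDI 78).
62 − 78 = -16, so the two pitches are 16 semitones apart.

-16 semitones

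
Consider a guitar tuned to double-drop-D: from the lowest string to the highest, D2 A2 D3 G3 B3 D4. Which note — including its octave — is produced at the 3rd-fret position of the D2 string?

F2

D2 is MIDI 38. Adding 3 gives 41, which is F2.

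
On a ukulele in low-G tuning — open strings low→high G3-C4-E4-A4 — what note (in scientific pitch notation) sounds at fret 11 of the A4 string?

G♯5

The open A4 string plus 11 semitones: A–A#–B–C–…–F#–G–G#.
The walk passes from B into C once, so the octave number goes from 4 to 5.
(Equivalently spelled A♭5.)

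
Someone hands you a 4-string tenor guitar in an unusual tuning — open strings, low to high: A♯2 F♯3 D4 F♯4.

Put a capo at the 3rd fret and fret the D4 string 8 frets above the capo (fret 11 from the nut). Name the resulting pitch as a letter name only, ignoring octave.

C♯

The capo raises the open D4 by 3 semitones to F4; fretting 8 more gives D4 + 3 + 8 = D4 + 11 semitones, landing on C♯.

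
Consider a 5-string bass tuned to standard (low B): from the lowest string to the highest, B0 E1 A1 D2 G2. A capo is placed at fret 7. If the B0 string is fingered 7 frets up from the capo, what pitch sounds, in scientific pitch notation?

C#2

The capo raises the open B0 by 7 semitones to F#1; fretting 7 more gives B0 + 7 + 7 = B0 + 14 semitones = C#2.
(Also written Db.)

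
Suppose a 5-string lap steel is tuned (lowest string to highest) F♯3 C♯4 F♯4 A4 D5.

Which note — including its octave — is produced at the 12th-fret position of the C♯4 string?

C♯5

Each fret is one semitone, so C♯4 + 12 = C♯5.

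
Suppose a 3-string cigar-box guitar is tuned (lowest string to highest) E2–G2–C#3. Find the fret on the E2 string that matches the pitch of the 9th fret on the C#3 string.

18

C#3 at fret 9 is C#3 + 9 semitones = A#3.
The open E2 string is 9 semitones below the open C#3, so the same pitch on the E2 string lies at fret 9 + 9 = 18.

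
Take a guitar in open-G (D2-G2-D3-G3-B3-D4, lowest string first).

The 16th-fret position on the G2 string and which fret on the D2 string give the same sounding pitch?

Fret 16 on G2 is MIDI 43 + 16 = 59 (B3). On the D2 string (open MIDI 38), that pitch is 59 − 38 = fret 21.

21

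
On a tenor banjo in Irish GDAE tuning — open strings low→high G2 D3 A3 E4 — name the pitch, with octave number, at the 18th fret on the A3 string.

Each fret is one semitone, so A3 + 18 = D♯5.
(Equivalently spelled E♭5.)

D♯5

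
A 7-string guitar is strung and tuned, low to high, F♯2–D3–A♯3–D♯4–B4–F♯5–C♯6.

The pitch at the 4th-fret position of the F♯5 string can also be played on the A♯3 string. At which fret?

24

F♯5 at fret 4 is F♯5 + 4 semitones = A♯5.
The open A♯3 string is 20 semitones below the open F♯5, so the same pitch on the A♯3 string lies at fret 4 + 20 = 24.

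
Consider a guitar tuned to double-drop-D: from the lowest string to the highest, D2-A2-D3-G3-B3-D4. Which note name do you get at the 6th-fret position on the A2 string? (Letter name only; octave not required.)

D#

The open A2 string plus 6 semitones: A–A#–B–C–C#–D–D#.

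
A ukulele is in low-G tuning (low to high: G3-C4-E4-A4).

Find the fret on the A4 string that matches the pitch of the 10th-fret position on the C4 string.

Fret 10 on C4 is MIDI 60 + 10 = 70 (A#4). On the A4 string (open MIDI 69), that pitch is 70 − 69 = fret 1.

1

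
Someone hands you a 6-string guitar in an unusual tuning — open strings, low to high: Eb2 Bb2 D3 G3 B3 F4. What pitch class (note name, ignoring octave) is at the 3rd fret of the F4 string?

Ab

The open F4 string plus 3 semitones: F–Gb–G–Ab.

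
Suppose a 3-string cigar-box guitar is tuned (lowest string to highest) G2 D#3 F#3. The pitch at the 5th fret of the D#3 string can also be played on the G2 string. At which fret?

13

D#3 at fret 5 is D#3 + 5 semitones = G#3.
The open G2 string is 8 semitones below the open D#3, so the same pitch on the G2 string lies at fret 5 + 8 = 13.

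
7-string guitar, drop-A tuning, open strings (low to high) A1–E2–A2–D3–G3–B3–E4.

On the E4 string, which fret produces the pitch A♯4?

6

A♯4 is 6 semitones above the open E4 (E–F–F#–G–G#–A–A#), so it sits at fret 6.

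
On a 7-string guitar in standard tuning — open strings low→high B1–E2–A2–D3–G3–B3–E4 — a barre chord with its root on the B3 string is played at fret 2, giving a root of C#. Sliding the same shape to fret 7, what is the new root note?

F#

Moving from fret 2 to fret 7 shifts the root by 5 semitones.
C# up 5 semitones is F#.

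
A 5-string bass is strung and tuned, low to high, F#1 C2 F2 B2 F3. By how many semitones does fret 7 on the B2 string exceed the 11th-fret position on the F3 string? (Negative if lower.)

B2 at fret 7 → F#3 (MIDI 54); F3 at fret 11 → E4 (MIDI 64).
54 − 64 = -10, so the two pitches are 10 semitones apart.

-10 semitones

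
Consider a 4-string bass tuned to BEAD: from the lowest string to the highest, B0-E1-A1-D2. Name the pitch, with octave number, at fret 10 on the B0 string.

B0 is MIDI 23. Adding 10 gives 33, which is A1.

A1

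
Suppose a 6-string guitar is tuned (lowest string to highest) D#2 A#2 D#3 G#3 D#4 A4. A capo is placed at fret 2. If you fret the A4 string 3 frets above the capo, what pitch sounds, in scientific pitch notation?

The capo raises the open A4 by 2 semitones to B4; fretting 3 more gives A4 + 2 + 3 = A4 + 5 semitones = D5.

D5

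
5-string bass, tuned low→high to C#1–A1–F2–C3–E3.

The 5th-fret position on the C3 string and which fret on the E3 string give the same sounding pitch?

1

C3 at fret 5 is C3 + 5 semitones = F3.
The open E3 string is 4 semitones above the open C3, so the same pitch on the E3 string lies at fret 5 − 4 = 1.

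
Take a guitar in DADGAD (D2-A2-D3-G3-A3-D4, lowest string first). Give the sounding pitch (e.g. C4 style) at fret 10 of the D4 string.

C5

D4 is MIDI 62. Adding 10 gives 72, which is C5.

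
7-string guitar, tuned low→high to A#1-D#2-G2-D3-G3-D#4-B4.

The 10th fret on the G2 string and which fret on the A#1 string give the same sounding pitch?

19

G2 at fret 10 is G2 + 10 semitones = F3.
The open A#1 string is 9 semitones below the open G2, so the same pitch on the A#1 string lies at fret 10 + 9 = 19.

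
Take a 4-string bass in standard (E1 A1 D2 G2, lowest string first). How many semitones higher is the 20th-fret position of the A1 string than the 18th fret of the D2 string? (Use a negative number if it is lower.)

-3 semitones

A1 at fret 20 → F3 (MIDI 53); D2 at fret 18 → G#3 (MIDI 56).
53 − 56 = -3, so the two pitches are 3 semitones apart.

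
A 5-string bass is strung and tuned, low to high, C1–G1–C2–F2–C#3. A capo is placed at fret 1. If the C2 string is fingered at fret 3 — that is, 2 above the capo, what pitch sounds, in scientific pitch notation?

The capo raises the open C2 by 1 semitone to C#2; fretting 2 more gives C2 + 1 + 2 = C2 + 3 semitones = D#2.

D#2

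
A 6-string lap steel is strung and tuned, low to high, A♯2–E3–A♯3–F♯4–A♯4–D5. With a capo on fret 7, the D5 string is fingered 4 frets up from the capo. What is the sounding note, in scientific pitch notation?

The capo raises the open D5 by 7 semitones to A5; fretting 4 more gives D5 + 7 + 4 = D5 + 11 semitones = C♯6.
(Also written D♭.)

C♯6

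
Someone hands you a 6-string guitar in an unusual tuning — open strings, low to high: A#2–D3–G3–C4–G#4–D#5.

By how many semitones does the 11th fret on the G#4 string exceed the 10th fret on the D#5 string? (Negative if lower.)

G#4 at fret 11 → G5 (MIDI 79); D#5 at fret 10 → C#6 (MIDI 85).
79 − 85 = -6, so the two pitches are 6 semitones apart.

-6 semitones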